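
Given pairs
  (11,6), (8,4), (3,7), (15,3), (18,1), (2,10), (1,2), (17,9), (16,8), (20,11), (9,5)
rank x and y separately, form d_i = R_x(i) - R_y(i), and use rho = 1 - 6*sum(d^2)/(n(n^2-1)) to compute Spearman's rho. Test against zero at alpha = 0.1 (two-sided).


Step 1: Rank x and y separately (midranks; no ties here).
rank(x): 11->6, 8->4, 3->3, 15->7, 18->10, 2->2, 1->1, 17->9, 16->8, 20->11, 9->5
rank(y): 6->6, 4->4, 7->7, 3->3, 1->1, 10->10, 2->2, 9->9, 8->8, 11->11, 5->5
Step 2: d_i = R_x(i) - R_y(i); compute d_i^2.
  (6-6)^2=0, (4-4)^2=0, (3-7)^2=16, (7-3)^2=16, (10-1)^2=81, (2-10)^2=64, (1-2)^2=1, (9-9)^2=0, (8-8)^2=0, (11-11)^2=0, (5-5)^2=0
sum(d^2) = 178.
Step 3: rho = 1 - 6*178 / (11*(11^2 - 1)) = 1 - 1068/1320 = 0.190909.
Step 4: Under H0, t = rho * sqrt((n-2)/(1-rho^2)) = 0.5835 ~ t(9).
Step 5: Two-sided p-value from the t-distribution with 9 df = 0.573913.
Step 6: alpha = 0.1. fail to reject H0.

rho = 0.1909, p = 0.573913, fail to reject H0 at alpha = 0.1.


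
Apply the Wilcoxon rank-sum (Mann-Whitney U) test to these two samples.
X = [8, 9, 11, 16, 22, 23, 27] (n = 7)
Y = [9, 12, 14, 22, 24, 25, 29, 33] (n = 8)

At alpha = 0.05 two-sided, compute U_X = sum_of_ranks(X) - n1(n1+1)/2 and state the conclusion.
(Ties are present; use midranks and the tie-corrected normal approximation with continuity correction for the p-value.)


Step 1: Combine and sort all 15 observations; assign midranks.
sorted (value, group): (8,X), (9,X), (9,Y), (11,X), (12,Y), (14,Y), (16,X), (22,X), (22,Y), (23,X), (24,Y), (25,Y), (27,X), (29,Y), (33,Y)
ranks: 8->1, 9->2.5, 9->2.5, 11->4, 12->5, 14->6, 16->7, 22->8.5, 22->8.5, 23->10, 24->11, 25->12, 27->13, 29->14, 33->15
Step 2: Rank sum for X: R1 = 1 + 2.5 + 4 + 7 + 8.5 + 10 + 13 = 46.
Step 3: U_X = R1 - n1(n1+1)/2 = 46 - 7*8/2 = 46 - 28 = 18.
       U_Y = n1*n2 - U_X = 56 - 18 = 38.
Step 4: Ties are present, so use the tie-corrected normal approximation (with continuity correction) for the p-value.
Step 5: p-value = 0.270731; compare to alpha = 0.05. fail to reject H0.

U_X = 18, p = 0.270731, fail to reject H0 at alpha = 0.05.


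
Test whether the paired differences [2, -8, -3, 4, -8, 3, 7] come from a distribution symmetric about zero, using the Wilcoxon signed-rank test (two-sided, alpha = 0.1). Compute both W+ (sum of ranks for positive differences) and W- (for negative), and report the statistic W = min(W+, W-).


Step 1: Drop any zero differences (none here) and take |d_i|.
|d| = [2, 8, 3, 4, 8, 3, 7]
Step 2: Midrank |d_i| (ties get averaged ranks).
ranks: |2|->1, |8|->6.5, |3|->2.5, |4|->4, |8|->6.5, |3|->2.5, |7|->5
Step 3: Attach original signs; sum ranks with positive sign and with negative sign.
W+ = 1 + 4 + 2.5 + 5 = 12.5
W- = 6.5 + 2.5 + 6.5 = 15.5
(Check: W+ + W- = 28 should equal n(n+1)/2 = 28.)
Step 4: Test statistic W = min(W+, W-) = 12.5.
Step 5: Ties in |d|, so use the tie-corrected normal approximation.
        E[W] = n(n+1)/4 = 7*8/4 = 14.
        Tie groups: |d|=3 (t=2), |d|=8 (t=2); sum(t^3 - t) = 12.
        Var[W] = n(n+1)(2n+1)/24 - sum(t^3-t)/48 = 840/24 - 12/48 = 34.75.
        z = (W - E[W]) / sqrt(Var[W]) = (12.5 - 14) / 5.8949 = -0.2545.
        Two-sided p = 2*Phi(z) = 0.799143.
Step 6: alpha = 0.1. fail to reject H0.

W+ = 12.5, W- = 15.5, W = min = 12.5, p = 0.799143, fail to reject H0.


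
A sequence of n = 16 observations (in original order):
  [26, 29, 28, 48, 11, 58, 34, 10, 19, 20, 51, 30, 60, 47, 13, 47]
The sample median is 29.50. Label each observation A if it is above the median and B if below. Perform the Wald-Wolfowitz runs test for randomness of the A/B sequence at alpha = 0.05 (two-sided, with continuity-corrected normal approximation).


Step 1: Compute median = 29.50; label A = above, B = below.
Labels in order: BBBABAABBBAAAABA  (n_A = 8, n_B = 8)
Step 2: Count runs R = 8.
Step 3: Under H0 (random ordering), E[R] = 2*n_A*n_B/(n_A+n_B) + 1 = 2*8*8/16 + 1 = 9.0000.
        Var[R] = 2*n_A*n_B*(2*n_A*n_B - n_A - n_B) / ((n_A+n_B)^2 * (n_A+n_B-1)) = 14336/3840 = 3.7333.
        SD[R] = 1.9322.
Step 4: Continuity-corrected z = (R + 0.5 - E[R]) / SD[R] = (8 + 0.5 - 9.0000) / 1.9322 = -0.2588.
Step 5: Two-sided p-value via normal approximation = 2*(1 - Phi(|z|)) = 0.795809.
Step 6: alpha = 0.05. fail to reject H0.

R = 8, z = -0.2588, p = 0.795809, fail to reject H0.


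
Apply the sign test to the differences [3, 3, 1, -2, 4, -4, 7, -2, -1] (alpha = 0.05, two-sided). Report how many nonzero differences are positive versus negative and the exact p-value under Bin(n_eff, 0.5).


Step 1: Discard zero differences. Original n = 9; n_eff = number of nonzero differences = 9.
Nonzero differences (with sign): +3, +3, +1, -2, +4, -4, +7, -2, -1
Step 2: Count signs: positive = 5, negative = 4.
Step 3: Under H0: P(positive) = 0.5, so the number of positives S ~ Bin(9, 0.5).
Step 4: Two-sided exact p-value = sum of Bin(9,0.5) probabilities at or below the observed probability = 1.000000.
Step 5: alpha = 0.05. fail to reject H0.

n_eff = 9, pos = 5, neg = 4, p = 1.000000, fail to reject H0.


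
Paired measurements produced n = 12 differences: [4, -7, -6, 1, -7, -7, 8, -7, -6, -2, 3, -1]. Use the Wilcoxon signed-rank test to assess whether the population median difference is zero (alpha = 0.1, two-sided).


Step 1: Drop any zero differences (none here) and take |d_i|.
|d| = [4, 7, 6, 1, 7, 7, 8, 7, 6, 2, 3, 1]
Step 2: Midrank |d_i| (ties get averaged ranks).
ranks: |4|->5, |7|->9.5, |6|->6.5, |1|->1.5, |7|->9.5, |7|->9.5, |8|->12, |7|->9.5, |6|->6.5, |2|->3, |3|->4, |1|->1.5
Step 3: Attach original signs; sum ranks with positive sign and with negative sign.
W+ = 5 + 1.5 + 12 + 4 = 22.5
W- = 9.5 + 6.5 + 9.5 + 9.5 + 9.5 + 6.5 + 3 + 1.5 = 55.5
(Check: W+ + W- = 78 should equal n(n+1)/2 = 78.)
Step 4: Test statistic W = min(W+, W-) = 22.5.
Step 5: Ties in |d|, so use the tie-corrected normal approximation.
        E[W] = n(n+1)/4 = 12*13/4 = 39.
        Tie groups: |d|=1 (t=2), |d|=6 (t=2), |d|=7 (t=4); sum(t^3 - t) = 72.
        Var[W] = n(n+1)(2n+1)/24 - sum(t^3-t)/48 = 3900/24 - 72/48 = 161.
        z = (W - E[W]) / sqrt(Var[W]) = (22.5 - 39) / 12.6886 = -1.3004.
        Two-sided p = 2*Phi(z) = 0.193470.
Step 6: alpha = 0.1. fail to reject H0.

W+ = 22.5, W- = 55.5, W = min = 22.5, p = 0.193470, fail to reject H0.


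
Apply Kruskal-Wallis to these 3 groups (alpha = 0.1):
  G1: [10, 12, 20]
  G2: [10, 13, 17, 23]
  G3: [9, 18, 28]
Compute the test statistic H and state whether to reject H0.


Step 1: Combine all N = 10 observations and assign midranks.
sorted (value, group, rank): (9,G3,1), (10,G1,2.5), (10,G2,2.5), (12,G1,4), (13,G2,5), (17,G2,6), (18,G3,7), (20,G1,8), (23,G2,9), (28,G3,10)
Step 2: Sum ranks within each group.
R_1 = 14.5 (n_1 = 3)
R_2 = 22.5 (n_2 = 4)
R_3 = 18 (n_3 = 3)
Step 3: H = 12/(N(N+1)) * sum(R_i^2/n_i) - 3(N+1)
     = 12/(10*11) * (14.5^2/3 + 22.5^2/4 + 18^2/3) - 3*11
     = 0.109091 * 304.646 - 33
     = 0.234091.
Step 4: Ties present; correction factor C = 1 - 6/(10^3 - 10) = 0.993939. Corrected H = 0.234091 / 0.993939 = 0.235518.
Step 5: Under H0, H ~ chi^2(2); p-value = 0.888910.
Step 6: alpha = 0.1. fail to reject H0.

H = 0.2355, df = 2, p = 0.888910, fail to reject H0.


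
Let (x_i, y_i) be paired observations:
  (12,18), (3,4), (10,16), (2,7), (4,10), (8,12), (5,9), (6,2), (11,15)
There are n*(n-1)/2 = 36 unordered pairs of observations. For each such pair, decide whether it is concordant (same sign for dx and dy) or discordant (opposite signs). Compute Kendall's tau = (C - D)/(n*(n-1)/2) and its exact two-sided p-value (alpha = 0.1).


Step 1: Enumerate the 36 unordered pairs (i,j) with i<j and classify each by sign(x_j-x_i) * sign(y_j-y_i).
  (1,2):dx=-9,dy=-14->C; (1,3):dx=-2,dy=-2->C; (1,4):dx=-10,dy=-11->C; (1,5):dx=-8,dy=-8->C
  (1,6):dx=-4,dy=-6->C; (1,7):dx=-7,dy=-9->C; (1,8):dx=-6,dy=-16->C; (1,9):dx=-1,dy=-3->C
  (2,3):dx=+7,dy=+12->C; (2,4):dx=-1,dy=+3->D; (2,5):dx=+1,dy=+6->C; (2,6):dx=+5,dy=+8->C
  (2,7):dx=+2,dy=+5->C; (2,8):dx=+3,dy=-2->D; (2,9):dx=+8,dy=+11->C; (3,4):dx=-8,dy=-9->C
  (3,5):dx=-6,dy=-6->C; (3,6):dx=-2,dy=-4->C; (3,7):dx=-5,dy=-7->C; (3,8):dx=-4,dy=-14->C
  (3,9):dx=+1,dy=-1->D; (4,5):dx=+2,dy=+3->C; (4,6):dx=+6,dy=+5->C; (4,7):dx=+3,dy=+2->C
  (4,8):dx=+4,dy=-5->D; (4,9):dx=+9,dy=+8->C; (5,6):dx=+4,dy=+2->C; (5,7):dx=+1,dy=-1->D
  (5,8):dx=+2,dy=-8->D; (5,9):dx=+7,dy=+5->C; (6,7):dx=-3,dy=-3->C; (6,8):dx=-2,dy=-10->C
  (6,9):dx=+3,dy=+3->C; (7,8):dx=+1,dy=-7->D; (7,9):dx=+6,dy=+6->C; (8,9):dx=+5,dy=+13->C
Step 2: C = 29, D = 7, total pairs = 36.
Step 3: tau = (C - D)/(n(n-1)/2) = (29 - 7)/36 = 0.611111.
Step 4: Exact two-sided p-value (enumerate n! = 362880 permutations of y under H0): p = 0.024741.
Step 5: alpha = 0.1. reject H0.

tau_b = 0.6111 (C=29, D=7), p = 0.024741, reject H0.


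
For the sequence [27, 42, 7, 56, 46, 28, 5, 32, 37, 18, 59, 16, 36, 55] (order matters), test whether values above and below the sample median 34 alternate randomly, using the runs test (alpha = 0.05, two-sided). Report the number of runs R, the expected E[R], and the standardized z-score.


Step 1: Compute median = 34; label A = above, B = below.
Labels in order: BABAABBBABABAA  (n_A = 7, n_B = 7)
Step 2: Count runs R = 10.
Step 3: Under H0 (random ordering), E[R] = 2*n_A*n_B/(n_A+n_B) + 1 = 2*7*7/14 + 1 = 8.0000.
        Var[R] = 2*n_A*n_B*(2*n_A*n_B - n_A - n_B) / ((n_A+n_B)^2 * (n_A+n_B-1)) = 8232/2548 = 3.2308.
        SD[R] = 1.7974.
Step 4: Continuity-corrected z = (R - 0.5 - E[R]) / SD[R] = (10 - 0.5 - 8.0000) / 1.7974 = 0.8345.
Step 5: Two-sided p-value via normal approximation = 2*(1 - Phi(|z|)) = 0.403986.
Step 6: alpha = 0.05. fail to reject H0.

R = 10, z = 0.8345, p = 0.403986, fail to reject H0.


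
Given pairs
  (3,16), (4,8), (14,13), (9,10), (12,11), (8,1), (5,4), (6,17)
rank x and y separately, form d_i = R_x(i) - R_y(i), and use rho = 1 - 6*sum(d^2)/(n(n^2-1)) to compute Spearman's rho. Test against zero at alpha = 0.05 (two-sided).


Step 1: Rank x and y separately (midranks; no ties here).
rank(x): 3->1, 4->2, 14->8, 9->6, 12->7, 8->5, 5->3, 6->4
rank(y): 16->7, 8->3, 13->6, 10->4, 11->5, 1->1, 4->2, 17->8
Step 2: d_i = R_x(i) - R_y(i); compute d_i^2.
  (1-7)^2=36, (2-3)^2=1, (8-6)^2=4, (6-4)^2=4, (7-5)^2=4, (5-1)^2=16, (3-2)^2=1, (4-8)^2=16
sum(d^2) = 82.
Step 3: rho = 1 - 6*82 / (8*(8^2 - 1)) = 1 - 492/504 = 0.023810.
Step 4: Under H0, t = rho * sqrt((n-2)/(1-rho^2)) = 0.0583 ~ t(6).
Step 5: Two-sided p-value from the t-distribution with 6 df = 0.955374.
Step 6: alpha = 0.05. fail to reject H0.

rho = 0.0238, p = 0.955374, fail to reject H0 at alpha = 0.05.


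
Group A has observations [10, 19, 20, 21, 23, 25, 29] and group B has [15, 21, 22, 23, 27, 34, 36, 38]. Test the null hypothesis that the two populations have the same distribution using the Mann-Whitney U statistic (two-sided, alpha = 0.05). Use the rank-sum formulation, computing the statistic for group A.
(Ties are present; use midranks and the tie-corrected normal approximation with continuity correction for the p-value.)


Step 1: Combine and sort all 15 observations; assign midranks.
sorted (value, group): (10,X), (15,Y), (19,X), (20,X), (21,X), (21,Y), (22,Y), (23,X), (23,Y), (25,X), (27,Y), (29,X), (34,Y), (36,Y), (38,Y)
ranks: 10->1, 15->2, 19->3, 20->4, 21->5.5, 21->5.5, 22->7, 23->8.5, 23->8.5, 25->10, 27->11, 29->12, 34->13, 36->14, 38->15
Step 2: Rank sum for X: R1 = 1 + 3 + 4 + 5.5 + 8.5 + 10 + 12 = 44.
Step 3: U_X = R1 - n1(n1+1)/2 = 44 - 7*8/2 = 44 - 28 = 16.
       U_Y = n1*n2 - U_X = 56 - 16 = 40.
Step 4: Ties are present, so use the tie-corrected normal approximation (with continuity correction) for the p-value.
Step 5: p-value = 0.182450; compare to alpha = 0.05. fail to reject H0.

U_X = 16, p = 0.182450, fail to reject H0 at alpha = 0.05.


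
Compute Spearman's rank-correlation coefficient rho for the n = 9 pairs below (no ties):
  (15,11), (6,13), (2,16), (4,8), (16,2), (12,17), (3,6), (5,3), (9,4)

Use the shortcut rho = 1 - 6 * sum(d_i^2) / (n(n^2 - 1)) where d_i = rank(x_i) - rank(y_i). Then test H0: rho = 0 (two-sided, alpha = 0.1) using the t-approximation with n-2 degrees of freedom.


Step 1: Rank x and y separately (midranks; no ties here).
rank(x): 15->8, 6->5, 2->1, 4->3, 16->9, 12->7, 3->2, 5->4, 9->6
rank(y): 11->6, 13->7, 16->8, 8->5, 2->1, 17->9, 6->4, 3->2, 4->3
Step 2: d_i = R_x(i) - R_y(i); compute d_i^2.
  (8-6)^2=4, (5-7)^2=4, (1-8)^2=49, (3-5)^2=4, (9-1)^2=64, (7-9)^2=4, (2-4)^2=4, (4-2)^2=4, (6-3)^2=9
sum(d^2) = 146.
Step 3: rho = 1 - 6*146 / (9*(9^2 - 1)) = 1 - 876/720 = -0.216667.
Step 4: Under H0, t = rho * sqrt((n-2)/(1-rho^2)) = -0.5872 ~ t(7).
Step 5: Two-sided p-value from the t-distribution with 7 df = 0.575515.
Step 6: alpha = 0.1. fail to reject H0.

rho = -0.2167, p = 0.575515, fail to reject H0 at alpha = 0.1.


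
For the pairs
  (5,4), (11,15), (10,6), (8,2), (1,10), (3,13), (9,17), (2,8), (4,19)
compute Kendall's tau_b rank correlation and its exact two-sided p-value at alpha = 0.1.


Step 1: Enumerate the 36 unordered pairs (i,j) with i<j and classify each by sign(x_j-x_i) * sign(y_j-y_i).
  (1,2):dx=+6,dy=+11->C; (1,3):dx=+5,dy=+2->C; (1,4):dx=+3,dy=-2->D; (1,5):dx=-4,dy=+6->D
  (1,6):dx=-2,dy=+9->D; (1,7):dx=+4,dy=+13->C; (1,8):dx=-3,dy=+4->D; (1,9):dx=-1,dy=+15->D
  (2,3):dx=-1,dy=-9->C; (2,4):dx=-3,dy=-13->C; (2,5):dx=-10,dy=-5->C; (2,6):dx=-8,dy=-2->C
  (2,7):dx=-2,dy=+2->D; (2,8):dx=-9,dy=-7->C; (2,9):dx=-7,dy=+4->D; (3,4):dx=-2,dy=-4->C
  (3,5):dx=-9,dy=+4->D; (3,6):dx=-7,dy=+7->D; (3,7):dx=-1,dy=+11->D; (3,8):dx=-8,dy=+2->D
  (3,9):dx=-6,dy=+13->D; (4,5):dx=-7,dy=+8->D; (4,6):dx=-5,dy=+11->D; (4,7):dx=+1,dy=+15->C
  (4,8):dx=-6,dy=+6->D; (4,9):dx=-4,dy=+17->D; (5,6):dx=+2,dy=+3->C; (5,7):dx=+8,dy=+7->C
  (5,8):dx=+1,dy=-2->D; (5,9):dx=+3,dy=+9->C; (6,7):dx=+6,dy=+4->C; (6,8):dx=-1,dy=-5->C
  (6,9):dx=+1,dy=+6->C; (7,8):dx=-7,dy=-9->C; (7,9):dx=-5,dy=+2->D; (8,9):dx=+2,dy=+11->C
Step 2: C = 18, D = 18, total pairs = 36.
Step 3: tau = (C - D)/(n(n-1)/2) = (18 - 18)/36 = 0.000000.
Step 4: Exact two-sided p-value (enumerate n! = 362880 permutations of y under H0): p = 1.000000.
Step 5: alpha = 0.1. fail to reject H0.

tau_b = 0.0000 (C=18, D=18), p = 1.000000, fail to reject H0.


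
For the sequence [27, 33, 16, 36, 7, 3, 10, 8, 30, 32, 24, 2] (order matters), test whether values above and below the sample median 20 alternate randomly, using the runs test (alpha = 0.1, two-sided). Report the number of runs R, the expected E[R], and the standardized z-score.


Step 1: Compute median = 20; label A = above, B = below.
Labels in order: AABABBBBAAAB  (n_A = 6, n_B = 6)
Step 2: Count runs R = 6.
Step 3: Under H0 (random ordering), E[R] = 2*n_A*n_B/(n_A+n_B) + 1 = 2*6*6/12 + 1 = 7.0000.
        Var[R] = 2*n_A*n_B*(2*n_A*n_B - n_A - n_B) / ((n_A+n_B)^2 * (n_A+n_B-1)) = 4320/1584 = 2.7273.
        SD[R] = 1.6514.
Step 4: Continuity-corrected z = (R + 0.5 - E[R]) / SD[R] = (6 + 0.5 - 7.0000) / 1.6514 = -0.3028.
Step 5: Two-sided p-value via normal approximation = 2*(1 - Phi(|z|)) = 0.762069.
Step 6: alpha = 0.1. fail to reject H0.

R = 6, z = -0.3028, p = 0.762069, fail to reject H0.


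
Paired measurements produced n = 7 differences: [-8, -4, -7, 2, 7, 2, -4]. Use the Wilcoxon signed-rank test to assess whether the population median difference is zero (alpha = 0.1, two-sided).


Step 1: Drop any zero differences (none here) and take |d_i|.
|d| = [8, 4, 7, 2, 7, 2, 4]
Step 2: Midrank |d_i| (ties get averaged ranks).
ranks: |8|->7, |4|->3.5, |7|->5.5, |2|->1.5, |7|->5.5, |2|->1.5, |4|->3.5
Step 3: Attach original signs; sum ranks with positive sign and with negative sign.
W+ = 1.5 + 5.5 + 1.5 = 8.5
W- = 7 + 3.5 + 5.5 + 3.5 = 19.5
(Check: W+ + W- = 28 should equal n(n+1)/2 = 28.)
Step 4: Test statistic W = min(W+, W-) = 8.5.
Step 5: Ties in |d|, so use the tie-corrected normal approximation.
        E[W] = n(n+1)/4 = 7*8/4 = 14.
        Tie groups: |d|=2 (t=2), |d|=4 (t=2), |d|=7 (t=2); sum(t^3 - t) = 18.
        Var[W] = n(n+1)(2n+1)/24 - sum(t^3-t)/48 = 840/24 - 18/48 = 34.625.
        z = (W - E[W]) / sqrt(Var[W]) = (8.5 - 14) / 5.8843 = -0.9347.
        Two-sided p = 2*Phi(z) = 0.349948.
Step 6: alpha = 0.1. fail to reject H0.

W+ = 8.5, W- = 19.5, W = min = 8.5, p = 0.349948, fail to reject H0.


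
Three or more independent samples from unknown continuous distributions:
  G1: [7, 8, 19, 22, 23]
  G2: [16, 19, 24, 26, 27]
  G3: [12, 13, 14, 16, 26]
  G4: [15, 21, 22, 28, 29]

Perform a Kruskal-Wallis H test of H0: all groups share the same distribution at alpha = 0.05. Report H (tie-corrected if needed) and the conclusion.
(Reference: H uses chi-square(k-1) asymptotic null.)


Step 1: Combine all N = 20 observations and assign midranks.
sorted (value, group, rank): (7,G1,1), (8,G1,2), (12,G3,3), (13,G3,4), (14,G3,5), (15,G4,6), (16,G2,7.5), (16,G3,7.5), (19,G1,9.5), (19,G2,9.5), (21,G4,11), (22,G1,12.5), (22,G4,12.5), (23,G1,14), (24,G2,15), (26,G2,16.5), (26,G3,16.5), (27,G2,18), (28,G4,19), (29,G4,20)
Step 2: Sum ranks within each group.
R_1 = 39 (n_1 = 5)
R_2 = 66.5 (n_2 = 5)
R_3 = 36 (n_3 = 5)
R_4 = 68.5 (n_4 = 5)
Step 3: H = 12/(N(N+1)) * sum(R_i^2/n_i) - 3(N+1)
     = 12/(20*21) * (39^2/5 + 66.5^2/5 + 36^2/5 + 68.5^2/5) - 3*21
     = 0.028571 * 2386.3 - 63
     = 5.180000.
Step 4: Ties present; correction factor C = 1 - 24/(20^3 - 20) = 0.996992. Corrected H = 5.180000 / 0.996992 = 5.195626.
Step 5: Under H0, H ~ chi^2(3); p-value = 0.158020.
Step 6: alpha = 0.05. fail to reject H0.

H = 5.1956, df = 3, p = 0.158020, fail to reject H0.


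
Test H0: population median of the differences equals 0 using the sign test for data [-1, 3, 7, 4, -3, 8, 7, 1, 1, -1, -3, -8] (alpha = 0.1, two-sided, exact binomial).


Step 1: Discard zero differences. Original n = 12; n_eff = number of nonzero differences = 12.
Nonzero differences (with sign): -1, +3, +7, +4, -3, +8, +7, +1, +1, -1, -3, -8
Step 2: Count signs: positive = 7, negative = 5.
Step 3: Under H0: P(positive) = 0.5, so the number of positives S ~ Bin(12, 0.5).
Step 4: Two-sided exact p-value = sum of Bin(12,0.5) probabilities at or below the observed probability = 0.774414.
Step 5: alpha = 0.1. fail to reject H0.

n_eff = 12, pos = 7, neg = 5, p = 0.774414, fail to reject H0.


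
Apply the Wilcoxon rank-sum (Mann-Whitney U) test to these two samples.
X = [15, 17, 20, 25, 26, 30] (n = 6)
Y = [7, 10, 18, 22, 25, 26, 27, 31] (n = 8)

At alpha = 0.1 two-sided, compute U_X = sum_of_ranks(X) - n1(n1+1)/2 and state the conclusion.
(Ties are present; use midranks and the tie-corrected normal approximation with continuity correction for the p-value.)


Step 1: Combine and sort all 14 observations; assign midranks.
sorted (value, group): (7,Y), (10,Y), (15,X), (17,X), (18,Y), (20,X), (22,Y), (25,X), (25,Y), (26,X), (26,Y), (27,Y), (30,X), (31,Y)
ranks: 7->1, 10->2, 15->3, 17->4, 18->5, 20->6, 22->7, 25->8.5, 25->8.5, 26->10.5, 26->10.5, 27->12, 30->13, 31->14
Step 2: Rank sum for X: R1 = 3 + 4 + 6 + 8.5 + 10.5 + 13 = 45.
Step 3: U_X = R1 - n1(n1+1)/2 = 45 - 6*7/2 = 45 - 21 = 24.
       U_Y = n1*n2 - U_X = 48 - 24 = 24.
Step 4: Ties are present, so use the tie-corrected normal approximation (with continuity correction) for the p-value.
Step 5: p-value = 1.000000; compare to alpha = 0.1. fail to reject H0.

U_X = 24, p = 1.000000, fail to reject H0 at alpha = 0.1.


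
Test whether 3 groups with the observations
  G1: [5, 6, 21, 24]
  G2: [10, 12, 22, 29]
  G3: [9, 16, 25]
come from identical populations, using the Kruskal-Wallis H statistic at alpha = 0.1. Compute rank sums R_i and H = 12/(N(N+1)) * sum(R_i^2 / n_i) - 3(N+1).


Step 1: Combine all N = 11 observations and assign midranks.
sorted (value, group, rank): (5,G1,1), (6,G1,2), (9,G3,3), (10,G2,4), (12,G2,5), (16,G3,6), (21,G1,7), (22,G2,8), (24,G1,9), (25,G3,10), (29,G2,11)
Step 2: Sum ranks within each group.
R_1 = 19 (n_1 = 4)
R_2 = 28 (n_2 = 4)
R_3 = 19 (n_3 = 3)
Step 3: H = 12/(N(N+1)) * sum(R_i^2/n_i) - 3(N+1)
     = 12/(11*12) * (19^2/4 + 28^2/4 + 19^2/3) - 3*12
     = 0.090909 * 406.583 - 36
     = 0.962121.
Step 4: No ties, so H is used without correction.
Step 5: Under H0, H ~ chi^2(2); p-value = 0.618127.
Step 6: alpha = 0.1. fail to reject H0.

H = 0.9621, df = 2, p = 0.618127, fail to reject H0.


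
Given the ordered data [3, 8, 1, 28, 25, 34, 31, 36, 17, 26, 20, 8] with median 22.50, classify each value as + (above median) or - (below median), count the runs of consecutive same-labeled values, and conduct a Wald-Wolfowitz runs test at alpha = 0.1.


Step 1: Compute median = 22.50; label A = above, B = below.
Labels in order: BBBAAAAABABB  (n_A = 6, n_B = 6)
Step 2: Count runs R = 5.
Step 3: Under H0 (random ordering), E[R] = 2*n_A*n_B/(n_A+n_B) + 1 = 2*6*6/12 + 1 = 7.0000.
        Var[R] = 2*n_A*n_B*(2*n_A*n_B - n_A - n_B) / ((n_A+n_B)^2 * (n_A+n_B-1)) = 4320/1584 = 2.7273.
        SD[R] = 1.6514.
Step 4: Continuity-corrected z = (R + 0.5 - E[R]) / SD[R] = (5 + 0.5 - 7.0000) / 1.6514 = -0.9083.
Step 5: Two-sided p-value via normal approximation = 2*(1 - Phi(|z|)) = 0.363722.
Step 6: alpha = 0.1. fail to reject H0.

R = 5, z = -0.9083, p = 0.363722, fail to reject H0.


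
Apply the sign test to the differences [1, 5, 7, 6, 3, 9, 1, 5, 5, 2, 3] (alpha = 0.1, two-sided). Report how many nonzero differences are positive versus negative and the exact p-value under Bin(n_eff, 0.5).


Step 1: Discard zero differences. Original n = 11; n_eff = number of nonzero differences = 11.
Nonzero differences (with sign): +1, +5, +7, +6, +3, +9, +1, +5, +5, +2, +3
Step 2: Count signs: positive = 11, negative = 0.
Step 3: Under H0: P(positive) = 0.5, so the number of positives S ~ Bin(11, 0.5).
Step 4: Two-sided exact p-value = sum of Bin(11,0.5) probabilities at or below the observed probability = 0.000977.
Step 5: alpha = 0.1. reject H0.

n_eff = 11, pos = 11, neg = 0, p = 0.000977, reject H0.


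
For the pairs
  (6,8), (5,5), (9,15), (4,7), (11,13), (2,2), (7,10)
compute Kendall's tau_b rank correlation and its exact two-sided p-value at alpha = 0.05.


Step 1: Enumerate the 21 unordered pairs (i,j) with i<j and classify each by sign(x_j-x_i) * sign(y_j-y_i).
  (1,2):dx=-1,dy=-3->C; (1,3):dx=+3,dy=+7->C; (1,4):dx=-2,dy=-1->C; (1,5):dx=+5,dy=+5->C
  (1,6):dx=-4,dy=-6->C; (1,7):dx=+1,dy=+2->C; (2,3):dx=+4,dy=+10->C; (2,4):dx=-1,dy=+2->D
  (2,5):dx=+6,dy=+8->C; (2,6):dx=-3,dy=-3->C; (2,7):dx=+2,dy=+5->C; (3,4):dx=-5,dy=-8->C
  (3,5):dx=+2,dy=-2->D; (3,6):dx=-7,dy=-13->C; (3,7):dx=-2,dy=-5->C; (4,5):dx=+7,dy=+6->C
  (4,6):dx=-2,dy=-5->C; (4,7):dx=+3,dy=+3->C; (5,6):dx=-9,dy=-11->C; (5,7):dx=-4,dy=-3->C
  (6,7):dx=+5,dy=+8->C
Step 2: C = 19, D = 2, total pairs = 21.
Step 3: tau = (C - D)/(n(n-1)/2) = (19 - 2)/21 = 0.809524.
Step 4: Exact two-sided p-value (enumerate n! = 5040 permutations of y under H0): p = 0.010714.
Step 5: alpha = 0.05. reject H0.

tau_b = 0.8095 (C=19, D=2), p = 0.010714, reject H0.


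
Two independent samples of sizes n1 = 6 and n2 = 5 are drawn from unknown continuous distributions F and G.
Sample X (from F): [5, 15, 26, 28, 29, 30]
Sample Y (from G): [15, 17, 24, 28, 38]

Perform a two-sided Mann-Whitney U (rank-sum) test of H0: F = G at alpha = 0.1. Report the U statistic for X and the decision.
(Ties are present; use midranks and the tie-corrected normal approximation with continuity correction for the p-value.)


Step 1: Combine and sort all 11 observations; assign midranks.
sorted (value, group): (5,X), (15,X), (15,Y), (17,Y), (24,Y), (26,X), (28,X), (28,Y), (29,X), (30,X), (38,Y)
ranks: 5->1, 15->2.5, 15->2.5, 17->4, 24->5, 26->6, 28->7.5, 28->7.5, 29->9, 30->10, 38->11
Step 2: Rank sum for X: R1 = 1 + 2.5 + 6 + 7.5 + 9 + 10 = 36.
Step 3: U_X = R1 - n1(n1+1)/2 = 36 - 6*7/2 = 36 - 21 = 15.
       U_Y = n1*n2 - U_X = 30 - 15 = 15.
Step 4: Ties are present, so use the tie-corrected normal approximation (with continuity correction) for the p-value.
Step 5: p-value = 1.000000; compare to alpha = 0.1. fail to reject H0.

U_X = 15, p = 1.000000, fail to reject H0 at alpha = 0.1.


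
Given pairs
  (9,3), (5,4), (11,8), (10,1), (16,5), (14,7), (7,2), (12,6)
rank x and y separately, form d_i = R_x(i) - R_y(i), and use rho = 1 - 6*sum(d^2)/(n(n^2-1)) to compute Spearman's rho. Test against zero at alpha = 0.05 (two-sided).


Step 1: Rank x and y separately (midranks; no ties here).
rank(x): 9->3, 5->1, 11->5, 10->4, 16->8, 14->7, 7->2, 12->6
rank(y): 3->3, 4->4, 8->8, 1->1, 5->5, 7->7, 2->2, 6->6
Step 2: d_i = R_x(i) - R_y(i); compute d_i^2.
  (3-3)^2=0, (1-4)^2=9, (5-8)^2=9, (4-1)^2=9, (8-5)^2=9, (7-7)^2=0, (2-2)^2=0, (6-6)^2=0
sum(d^2) = 36.
Step 3: rho = 1 - 6*36 / (8*(8^2 - 1)) = 1 - 216/504 = 0.571429.
Step 4: Under H0, t = rho * sqrt((n-2)/(1-rho^2)) = 1.7056 ~ t(6).
Step 5: Two-sided p-value from the t-distribution with 6 df = 0.138960.
Step 6: alpha = 0.05. fail to reject H0.

rho = 0.5714, p = 0.138960, fail to reject H0 at alpha = 0.05.


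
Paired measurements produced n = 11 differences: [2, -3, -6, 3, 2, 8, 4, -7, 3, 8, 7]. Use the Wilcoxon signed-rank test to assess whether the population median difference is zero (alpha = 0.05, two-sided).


Step 1: Drop any zero differences (none here) and take |d_i|.
|d| = [2, 3, 6, 3, 2, 8, 4, 7, 3, 8, 7]
Step 2: Midrank |d_i| (ties get averaged ranks).
ranks: |2|->1.5, |3|->4, |6|->7, |3|->4, |2|->1.5, |8|->10.5, |4|->6, |7|->8.5, |3|->4, |8|->10.5, |7|->8.5
Step 3: Attach original signs; sum ranks with positive sign and with negative sign.
W+ = 1.5 + 4 + 1.5 + 10.5 + 6 + 4 + 10.5 + 8.5 = 46.5
W- = 4 + 7 + 8.5 = 19.5
(Check: W+ + W- = 66 should equal n(n+1)/2 = 66.)
Step 4: Test statistic W = min(W+, W-) = 19.5.
Step 5: Ties in |d|, so use the tie-corrected normal approximation.
        E[W] = n(n+1)/4 = 11*12/4 = 33.
        Tie groups: |d|=2 (t=2), |d|=3 (t=3), |d|=7 (t=2), |d|=8 (t=2); sum(t^3 - t) = 42.
        Var[W] = n(n+1)(2n+1)/24 - sum(t^3-t)/48 = 3036/24 - 42/48 = 125.625.
        z = (W - E[W]) / sqrt(Var[W]) = (19.5 - 33) / 11.2083 = -1.2045.
        Two-sided p = 2*Phi(z) = 0.228408.
Step 6: alpha = 0.05. fail to reject H0.

W+ = 46.5, W- = 19.5, W = min = 19.5, p = 0.228408, fail to reject H0.


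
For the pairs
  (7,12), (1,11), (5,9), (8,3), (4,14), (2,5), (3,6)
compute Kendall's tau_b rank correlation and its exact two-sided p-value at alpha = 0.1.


Step 1: Enumerate the 21 unordered pairs (i,j) with i<j and classify each by sign(x_j-x_i) * sign(y_j-y_i).
  (1,2):dx=-6,dy=-1->C; (1,3):dx=-2,dy=-3->C; (1,4):dx=+1,dy=-9->D; (1,5):dx=-3,dy=+2->D
  (1,6):dx=-5,dy=-7->C; (1,7):dx=-4,dy=-6->C; (2,3):dx=+4,dy=-2->D; (2,4):dx=+7,dy=-8->D
  (2,5):dx=+3,dy=+3->C; (2,6):dx=+1,dy=-6->D; (2,7):dx=+2,dy=-5->D; (3,4):dx=+3,dy=-6->D
  (3,5):dx=-1,dy=+5->D; (3,6):dx=-3,dy=-4->C; (3,7):dx=-2,dy=-3->C; (4,5):dx=-4,dy=+11->D
  (4,6):dx=-6,dy=+2->D; (4,7):dx=-5,dy=+3->D; (5,6):dx=-2,dy=-9->C; (5,7):dx=-1,dy=-8->C
  (6,7):dx=+1,dy=+1->C
Step 2: C = 10, D = 11, total pairs = 21.
Step 3: tau = (C - D)/(n(n-1)/2) = (10 - 11)/21 = -0.047619.
Step 4: Exact two-sided p-value (enumerate n! = 5040 permutations of y under H0): p = 1.000000.
Step 5: alpha = 0.1. fail to reject H0.

tau_b = -0.0476 (C=10, D=11), p = 1.000000, fail to reject H0.


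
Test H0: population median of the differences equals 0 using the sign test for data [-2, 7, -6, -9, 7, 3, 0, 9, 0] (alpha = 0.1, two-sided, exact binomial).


Step 1: Discard zero differences. Original n = 9; n_eff = number of nonzero differences = 7.
Nonzero differences (with sign): -2, +7, -6, -9, +7, +3, +9
Step 2: Count signs: positive = 4, negative = 3.
Step 3: Under H0: P(positive) = 0.5, so the number of positives S ~ Bin(7, 0.5).
Step 4: Two-sided exact p-value = sum of Bin(7,0.5) probabilities at or below the observed probability = 1.000000.
Step 5: alpha = 0.1. fail to reject H0.

n_eff = 7, pos = 4, neg = 3, p = 1.000000, fail to reject H0.


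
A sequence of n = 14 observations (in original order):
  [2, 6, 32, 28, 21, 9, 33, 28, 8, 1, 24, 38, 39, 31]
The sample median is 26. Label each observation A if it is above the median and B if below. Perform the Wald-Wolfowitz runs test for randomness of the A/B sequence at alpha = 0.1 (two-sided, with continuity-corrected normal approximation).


Step 1: Compute median = 26; label A = above, B = below.
Labels in order: BBAABBAABBBAAA  (n_A = 7, n_B = 7)
Step 2: Count runs R = 6.
Step 3: Under H0 (random ordering), E[R] = 2*n_A*n_B/(n_A+n_B) + 1 = 2*7*7/14 + 1 = 8.0000.
        Var[R] = 2*n_A*n_B*(2*n_A*n_B - n_A - n_B) / ((n_A+n_B)^2 * (n_A+n_B-1)) = 8232/2548 = 3.2308.
        SD[R] = 1.7974.
Step 4: Continuity-corrected z = (R + 0.5 - E[R]) / SD[R] = (6 + 0.5 - 8.0000) / 1.7974 = -0.8345.
Step 5: Two-sided p-value via normal approximation = 2*(1 - Phi(|z|)) = 0.403986.
Step 6: alpha = 0.1. fail to reject H0.

R = 6, z = -0.8345, p = 0.403986, fail to reject H0.


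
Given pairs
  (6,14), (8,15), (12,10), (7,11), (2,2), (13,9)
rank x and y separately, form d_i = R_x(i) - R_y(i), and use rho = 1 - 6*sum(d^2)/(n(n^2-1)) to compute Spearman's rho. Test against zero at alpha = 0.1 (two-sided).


Step 1: Rank x and y separately (midranks; no ties here).
rank(x): 6->2, 8->4, 12->5, 7->3, 2->1, 13->6
rank(y): 14->5, 15->6, 10->3, 11->4, 2->1, 9->2
Step 2: d_i = R_x(i) - R_y(i); compute d_i^2.
  (2-5)^2=9, (4-6)^2=4, (5-3)^2=4, (3-4)^2=1, (1-1)^2=0, (6-2)^2=16
sum(d^2) = 34.
Step 3: rho = 1 - 6*34 / (6*(6^2 - 1)) = 1 - 204/210 = 0.028571.
Step 4: Under H0, t = rho * sqrt((n-2)/(1-rho^2)) = 0.0572 ~ t(4).
Step 5: Two-sided p-value from the t-distribution with 4 df = 0.957155.
Step 6: alpha = 0.1. fail to reject H0.

rho = 0.0286, p = 0.957155, fail to reject H0 at alpha = 0.1.


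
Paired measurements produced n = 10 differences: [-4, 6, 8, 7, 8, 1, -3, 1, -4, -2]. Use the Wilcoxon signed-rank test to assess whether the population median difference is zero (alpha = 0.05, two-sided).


Step 1: Drop any zero differences (none here) and take |d_i|.
|d| = [4, 6, 8, 7, 8, 1, 3, 1, 4, 2]
Step 2: Midrank |d_i| (ties get averaged ranks).
ranks: |4|->5.5, |6|->7, |8|->9.5, |7|->8, |8|->9.5, |1|->1.5, |3|->4, |1|->1.5, |4|->5.5, |2|->3
Step 3: Attach original signs; sum ranks with positive sign and with negative sign.
W+ = 7 + 9.5 + 8 + 9.5 + 1.5 + 1.5 = 37
W- = 5.5 + 4 + 5.5 + 3 = 18
(Check: W+ + W- = 55 should equal n(n+1)/2 = 55.)
Step 4: Test statistic W = min(W+, W-) = 18.
Step 5: Ties in |d|, so use the tie-corrected normal approximation.
        E[W] = n(n+1)/4 = 10*11/4 = 27.5.
        Tie groups: |d|=1 (t=2), |d|=4 (t=2), |d|=8 (t=2); sum(t^3 - t) = 18.
        Var[W] = n(n+1)(2n+1)/24 - sum(t^3-t)/48 = 2310/24 - 18/48 = 95.875.
        z = (W - E[W]) / sqrt(Var[W]) = (18 - 27.5) / 9.7916 = -0.9702.
        Two-sided p = 2*Phi(z) = 0.331936.
Step 6: alpha = 0.05. fail to reject H0.

W+ = 37, W- = 18, W = min = 18, p = 0.331936, fail to reject H0.


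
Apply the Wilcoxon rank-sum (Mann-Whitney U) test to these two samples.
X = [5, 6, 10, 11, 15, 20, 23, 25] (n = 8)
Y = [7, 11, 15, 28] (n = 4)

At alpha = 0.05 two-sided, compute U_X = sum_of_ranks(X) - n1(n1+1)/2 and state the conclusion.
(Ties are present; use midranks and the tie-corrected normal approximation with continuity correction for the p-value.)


Step 1: Combine and sort all 12 observations; assign midranks.
sorted (value, group): (5,X), (6,X), (7,Y), (10,X), (11,X), (11,Y), (15,X), (15,Y), (20,X), (23,X), (25,X), (28,Y)
ranks: 5->1, 6->2, 7->3, 10->4, 11->5.5, 11->5.5, 15->7.5, 15->7.5, 20->9, 23->10, 25->11, 28->12
Step 2: Rank sum for X: R1 = 1 + 2 + 4 + 5.5 + 7.5 + 9 + 10 + 11 = 50.
Step 3: U_X = R1 - n1(n1+1)/2 = 50 - 8*9/2 = 50 - 36 = 14.
       U_Y = n1*n2 - U_X = 32 - 14 = 18.
Step 4: Ties are present, so use the tie-corrected normal approximation (with continuity correction) for the p-value.
Step 5: p-value = 0.798215; compare to alpha = 0.05. fail to reject H0.

U_X = 14, p = 0.798215, fail to reject H0 at alpha = 0.05.


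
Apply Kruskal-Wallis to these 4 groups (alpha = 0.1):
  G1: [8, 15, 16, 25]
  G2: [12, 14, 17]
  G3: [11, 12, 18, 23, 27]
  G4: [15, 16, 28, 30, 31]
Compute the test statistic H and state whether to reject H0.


Step 1: Combine all N = 17 observations and assign midranks.
sorted (value, group, rank): (8,G1,1), (11,G3,2), (12,G2,3.5), (12,G3,3.5), (14,G2,5), (15,G1,6.5), (15,G4,6.5), (16,G1,8.5), (16,G4,8.5), (17,G2,10), (18,G3,11), (23,G3,12), (25,G1,13), (27,G3,14), (28,G4,15), (30,G4,16), (31,G4,17)
Step 2: Sum ranks within each group.
R_1 = 29 (n_1 = 4)
R_2 = 18.5 (n_2 = 3)
R_3 = 42.5 (n_3 = 5)
R_4 = 63 (n_4 = 5)
Step 3: H = 12/(N(N+1)) * sum(R_i^2/n_i) - 3(N+1)
     = 12/(17*18) * (29^2/4 + 18.5^2/3 + 42.5^2/5 + 63^2/5) - 3*18
     = 0.039216 * 1479.38 - 54
     = 4.015033.
Step 4: Ties present; correction factor C = 1 - 18/(17^3 - 17) = 0.996324. Corrected H = 4.015033 / 0.996324 = 4.029848.
Step 5: Under H0, H ~ chi^2(3); p-value = 0.258259.
Step 6: alpha = 0.1. fail to reject H0.

H = 4.0298, df = 3, p = 0.258259, fail to reject H0.


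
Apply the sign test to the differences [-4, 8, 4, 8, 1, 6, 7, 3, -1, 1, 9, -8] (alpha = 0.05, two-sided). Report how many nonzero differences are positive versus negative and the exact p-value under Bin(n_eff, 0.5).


Step 1: Discard zero differences. Original n = 12; n_eff = number of nonzero differences = 12.
Nonzero differences (with sign): -4, +8, +4, +8, +1, +6, +7, +3, -1, +1, +9, -8
Step 2: Count signs: positive = 9, negative = 3.
Step 3: Under H0: P(positive) = 0.5, so the number of positives S ~ Bin(12, 0.5).
Step 4: Two-sided exact p-value = sum of Bin(12,0.5) probabilities at or below the observed probability = 0.145996.
Step 5: alpha = 0.05. fail to reject H0.

n_eff = 12, pos = 9, neg = 3, p = 0.145996, fail to reject H0.


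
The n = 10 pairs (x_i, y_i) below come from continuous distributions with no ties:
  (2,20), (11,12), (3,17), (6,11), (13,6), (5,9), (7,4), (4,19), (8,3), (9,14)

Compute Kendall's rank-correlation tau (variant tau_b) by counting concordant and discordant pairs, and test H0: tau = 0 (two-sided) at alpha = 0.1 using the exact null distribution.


Step 1: Enumerate the 45 unordered pairs (i,j) with i<j and classify each by sign(x_j-x_i) * sign(y_j-y_i).
  (1,2):dx=+9,dy=-8->D; (1,3):dx=+1,dy=-3->D; (1,4):dx=+4,dy=-9->D; (1,5):dx=+11,dy=-14->D
  (1,6):dx=+3,dy=-11->D; (1,7):dx=+5,dy=-16->D; (1,8):dx=+2,dy=-1->D; (1,9):dx=+6,dy=-17->D
  (1,10):dx=+7,dy=-6->D; (2,3):dx=-8,dy=+5->D; (2,4):dx=-5,dy=-1->C; (2,5):dx=+2,dy=-6->D
  (2,6):dx=-6,dy=-3->C; (2,7):dx=-4,dy=-8->C; (2,8):dx=-7,dy=+7->D; (2,9):dx=-3,dy=-9->C
  (2,10):dx=-2,dy=+2->D; (3,4):dx=+3,dy=-6->D; (3,5):dx=+10,dy=-11->D; (3,6):dx=+2,dy=-8->D
  (3,7):dx=+4,dy=-13->D; (3,8):dx=+1,dy=+2->C; (3,9):dx=+5,dy=-14->D; (3,10):dx=+6,dy=-3->D
  (4,5):dx=+7,dy=-5->D; (4,6):dx=-1,dy=-2->C; (4,7):dx=+1,dy=-7->D; (4,8):dx=-2,dy=+8->D
  (4,9):dx=+2,dy=-8->D; (4,10):dx=+3,dy=+3->C; (5,6):dx=-8,dy=+3->D; (5,7):dx=-6,dy=-2->C
  (5,8):dx=-9,dy=+13->D; (5,9):dx=-5,dy=-3->C; (5,10):dx=-4,dy=+8->D; (6,7):dx=+2,dy=-5->D
  (6,8):dx=-1,dy=+10->D; (6,9):dx=+3,dy=-6->D; (6,10):dx=+4,dy=+5->C; (7,8):dx=-3,dy=+15->D
  (7,9):dx=+1,dy=-1->D; (7,10):dx=+2,dy=+10->C; (8,9):dx=+4,dy=-16->D; (8,10):dx=+5,dy=-5->D
  (9,10):dx=+1,dy=+11->C
Step 2: C = 12, D = 33, total pairs = 45.
Step 3: tau = (C - D)/(n(n-1)/2) = (12 - 33)/45 = -0.466667.
Step 4: Exact two-sided p-value (enumerate n! = 3628800 permutations of y under H0): p = 0.072550.
Step 5: alpha = 0.1. reject H0.

tau_b = -0.4667 (C=12, D=33), p = 0.072550, reject H0.


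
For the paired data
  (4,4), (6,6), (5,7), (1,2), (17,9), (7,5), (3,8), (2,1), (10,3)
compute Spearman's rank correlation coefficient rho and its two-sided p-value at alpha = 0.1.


Step 1: Rank x and y separately (midranks; no ties here).
rank(x): 4->4, 6->6, 5->5, 1->1, 17->9, 7->7, 3->3, 2->2, 10->8
rank(y): 4->4, 6->6, 7->7, 2->2, 9->9, 5->5, 8->8, 1->1, 3->3
Step 2: d_i = R_x(i) - R_y(i); compute d_i^2.
  (4-4)^2=0, (6-6)^2=0, (5-7)^2=4, (1-2)^2=1, (9-9)^2=0, (7-5)^2=4, (3-8)^2=25, (2-1)^2=1, (8-3)^2=25
sum(d^2) = 60.
Step 3: rho = 1 - 6*60 / (9*(9^2 - 1)) = 1 - 360/720 = 0.500000.
Step 4: Under H0, t = rho * sqrt((n-2)/(1-rho^2)) = 1.5275 ~ t(7).
Step 5: Two-sided p-value from the t-distribution with 7 df = 0.170471.
Step 6: alpha = 0.1. fail to reject H0.

rho = 0.5000, p = 0.170471, fail to reject H0 at alpha = 0.1.


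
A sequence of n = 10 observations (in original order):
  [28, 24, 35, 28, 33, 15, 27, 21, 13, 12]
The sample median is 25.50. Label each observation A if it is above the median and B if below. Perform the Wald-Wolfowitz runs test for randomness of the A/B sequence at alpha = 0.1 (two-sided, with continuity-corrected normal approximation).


Step 1: Compute median = 25.50; label A = above, B = below.
Labels in order: ABAAABABBB  (n_A = 5, n_B = 5)
Step 2: Count runs R = 6.
Step 3: Under H0 (random ordering), E[R] = 2*n_A*n_B/(n_A+n_B) + 1 = 2*5*5/10 + 1 = 6.0000.
        Var[R] = 2*n_A*n_B*(2*n_A*n_B - n_A - n_B) / ((n_A+n_B)^2 * (n_A+n_B-1)) = 2000/900 = 2.2222.
        SD[R] = 1.4907.
Step 4: R = E[R], so z = 0 with no continuity correction.
Step 5: Two-sided p-value via normal approximation = 2*(1 - Phi(|z|)) = 1.000000.
Step 6: alpha = 0.1. fail to reject H0.

R = 6, z = 0.0000, p = 1.000000, fail to reject H0.


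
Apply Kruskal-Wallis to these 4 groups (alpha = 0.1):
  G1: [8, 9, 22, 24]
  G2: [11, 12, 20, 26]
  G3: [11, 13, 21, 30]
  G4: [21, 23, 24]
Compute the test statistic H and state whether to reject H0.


Step 1: Combine all N = 15 observations and assign midranks.
sorted (value, group, rank): (8,G1,1), (9,G1,2), (11,G2,3.5), (11,G3,3.5), (12,G2,5), (13,G3,6), (20,G2,7), (21,G3,8.5), (21,G4,8.5), (22,G1,10), (23,G4,11), (24,G1,12.5), (24,G4,12.5), (26,G2,14), (30,G3,15)
Step 2: Sum ranks within each group.
R_1 = 25.5 (n_1 = 4)
R_2 = 29.5 (n_2 = 4)
R_3 = 33 (n_3 = 4)
R_4 = 32 (n_4 = 3)
Step 3: H = 12/(N(N+1)) * sum(R_i^2/n_i) - 3(N+1)
     = 12/(15*16) * (25.5^2/4 + 29.5^2/4 + 33^2/4 + 32^2/3) - 3*16
     = 0.050000 * 993.708 - 48
     = 1.685417.
Step 4: Ties present; correction factor C = 1 - 18/(15^3 - 15) = 0.994643. Corrected H = 1.685417 / 0.994643 = 1.694494.
Step 5: Under H0, H ~ chi^2(3); p-value = 0.638159.
Step 6: alpha = 0.1. fail to reject H0.

H = 1.6945, df = 3, p = 0.638159, fail to reject H0.


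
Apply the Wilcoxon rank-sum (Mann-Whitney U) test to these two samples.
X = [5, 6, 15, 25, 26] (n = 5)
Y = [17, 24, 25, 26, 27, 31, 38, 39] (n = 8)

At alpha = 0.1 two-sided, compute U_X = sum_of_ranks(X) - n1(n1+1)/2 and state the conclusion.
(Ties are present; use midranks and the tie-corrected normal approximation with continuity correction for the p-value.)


Step 1: Combine and sort all 13 observations; assign midranks.
sorted (value, group): (5,X), (6,X), (15,X), (17,Y), (24,Y), (25,X), (25,Y), (26,X), (26,Y), (27,Y), (31,Y), (38,Y), (39,Y)
ranks: 5->1, 6->2, 15->3, 17->4, 24->5, 25->6.5, 25->6.5, 26->8.5, 26->8.5, 27->10, 31->11, 38->12, 39->13
Step 2: Rank sum for X: R1 = 1 + 2 + 3 + 6.5 + 8.5 = 21.
Step 3: U_X = R1 - n1(n1+1)/2 = 21 - 5*6/2 = 21 - 15 = 6.
       U_Y = n1*n2 - U_X = 40 - 6 = 34.
Step 4: Ties are present, so use the tie-corrected normal approximation (with continuity correction) for the p-value.
Step 5: p-value = 0.047519; compare to alpha = 0.1. reject H0.

U_X = 6, p = 0.047519, reject H0 at alpha = 0.1.


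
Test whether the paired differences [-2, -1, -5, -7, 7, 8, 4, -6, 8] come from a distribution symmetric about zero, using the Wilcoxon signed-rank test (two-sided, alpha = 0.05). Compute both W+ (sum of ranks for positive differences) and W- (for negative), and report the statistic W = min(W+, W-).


Step 1: Drop any zero differences (none here) and take |d_i|.
|d| = [2, 1, 5, 7, 7, 8, 4, 6, 8]
Step 2: Midrank |d_i| (ties get averaged ranks).
ranks: |2|->2, |1|->1, |5|->4, |7|->6.5, |7|->6.5, |8|->8.5, |4|->3, |6|->5, |8|->8.5
Step 3: Attach original signs; sum ranks with positive sign and with negative sign.
W+ = 6.5 + 8.5 + 3 + 8.5 = 26.5
W- = 2 + 1 + 4 + 6.5 + 5 = 18.5
(Check: W+ + W- = 45 should equal n(n+1)/2 = 45.)
Step 4: Test statistic W = min(W+, W-) = 18.5.
Step 5: Ties in |d|, so use the tie-corrected normal approximation.
        E[W] = n(n+1)/4 = 9*10/4 = 22.5.
        Tie groups: |d|=7 (t=2), |d|=8 (t=2); sum(t^3 - t) = 12.
        Var[W] = n(n+1)(2n+1)/24 - sum(t^3-t)/48 = 1710/24 - 12/48 = 71.
        z = (W - E[W]) / sqrt(Var[W]) = (18.5 - 22.5) / 8.4261 = -0.4747.
        Two-sided p = 2*Phi(z) = 0.634992.
Step 6: alpha = 0.05. fail to reject H0.

W+ = 26.5, W- = 18.5, W = min = 18.5, p = 0.634992, fail to reject H0.
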